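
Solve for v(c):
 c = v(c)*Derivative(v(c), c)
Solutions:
 v(c) = -sqrt(C1 + c^2)
 v(c) = sqrt(C1 + c^2)


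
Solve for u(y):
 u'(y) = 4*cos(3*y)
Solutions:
 u(y) = C1 + 4*sin(3*y)/3


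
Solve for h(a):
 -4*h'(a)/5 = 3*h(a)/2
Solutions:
 h(a) = C1*exp(-15*a/8)


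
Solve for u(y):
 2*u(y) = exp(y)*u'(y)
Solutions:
 u(y) = C1*exp(-2*exp(-y))


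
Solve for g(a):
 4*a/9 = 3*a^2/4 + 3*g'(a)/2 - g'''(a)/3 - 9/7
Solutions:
 g(a) = C1 + C2*exp(-3*sqrt(2)*a/2) + C3*exp(3*sqrt(2)*a/2) - a^3/6 + 4*a^2/27 + 40*a/63


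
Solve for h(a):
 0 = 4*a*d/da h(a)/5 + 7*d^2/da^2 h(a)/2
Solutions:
 h(a) = C1 + C2*erf(2*sqrt(35)*a/35)


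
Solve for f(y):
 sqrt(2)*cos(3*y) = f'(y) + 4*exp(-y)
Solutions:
 f(y) = C1 + sqrt(2)*sin(3*y)/3 + 4*exp(-y)


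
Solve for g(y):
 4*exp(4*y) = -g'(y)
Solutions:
 g(y) = C1 - exp(4*y)


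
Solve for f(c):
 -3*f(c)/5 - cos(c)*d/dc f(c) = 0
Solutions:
 f(c) = C1*(sin(c) - 1)^(3/10)/(sin(c) + 1)^(3/10)


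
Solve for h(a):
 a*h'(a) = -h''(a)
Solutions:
 h(a) = C1 + C2*erf(sqrt(2)*a/2)


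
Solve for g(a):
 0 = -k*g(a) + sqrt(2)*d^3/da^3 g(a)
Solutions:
 g(a) = C1*exp(2^(5/6)*a*k^(1/3)/2) + C2*exp(2^(5/6)*a*k^(1/3)*(-1 + sqrt(3)*I)/4) + C3*exp(-2^(5/6)*a*k^(1/3)*(1 + sqrt(3)*I)/4)


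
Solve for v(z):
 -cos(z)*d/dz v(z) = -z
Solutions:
 v(z) = C1 + Integral(z/cos(z), z)


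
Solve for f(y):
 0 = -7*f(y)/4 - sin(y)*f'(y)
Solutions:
 f(y) = C1*(cos(y) + 1)^(7/8)/(cos(y) - 1)^(7/8)


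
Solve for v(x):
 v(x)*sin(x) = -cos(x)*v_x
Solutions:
 v(x) = C1*cos(x)


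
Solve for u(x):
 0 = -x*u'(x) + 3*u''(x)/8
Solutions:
 u(x) = C1 + C2*erfi(2*sqrt(3)*x/3)


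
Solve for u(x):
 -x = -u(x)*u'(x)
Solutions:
 u(x) = -sqrt(C1 + x^2)
 u(x) = sqrt(C1 + x^2)


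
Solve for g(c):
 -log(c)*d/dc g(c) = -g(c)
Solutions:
 g(c) = C1*exp(li(c))


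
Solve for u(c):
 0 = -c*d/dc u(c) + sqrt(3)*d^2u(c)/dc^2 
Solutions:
 u(c) = C1 + C2*erfi(sqrt(2)*3^(3/4)*c/6)


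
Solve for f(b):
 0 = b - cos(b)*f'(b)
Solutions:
 f(b) = C1 + Integral(b/cos(b), b)


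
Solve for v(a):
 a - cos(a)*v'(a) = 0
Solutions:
 v(a) = C1 + Integral(a/cos(a), a)


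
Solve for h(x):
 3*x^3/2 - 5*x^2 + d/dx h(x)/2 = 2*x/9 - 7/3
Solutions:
 h(x) = C1 - 3*x^4/4 + 10*x^3/3 + 2*x^2/9 - 14*x/3


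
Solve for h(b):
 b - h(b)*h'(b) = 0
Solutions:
 h(b) = -sqrt(C1 + b^2)
 h(b) = sqrt(C1 + b^2)


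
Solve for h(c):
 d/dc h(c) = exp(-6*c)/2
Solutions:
 h(c) = C1 - exp(-6*c)/12


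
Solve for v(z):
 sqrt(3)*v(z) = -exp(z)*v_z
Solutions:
 v(z) = C1*exp(sqrt(3)*exp(-z))


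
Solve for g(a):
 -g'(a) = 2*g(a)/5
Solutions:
 g(a) = C1*exp(-2*a/5)


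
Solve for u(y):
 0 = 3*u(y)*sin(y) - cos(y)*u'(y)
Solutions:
 u(y) = C1/cos(y)^3


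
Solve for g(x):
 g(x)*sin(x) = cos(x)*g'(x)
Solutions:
 g(x) = C1/cos(x)


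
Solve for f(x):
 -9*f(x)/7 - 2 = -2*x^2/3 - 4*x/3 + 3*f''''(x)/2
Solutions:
 f(x) = 14*x^2/27 + 28*x/27 + (C1*sin(14^(3/4)*3^(1/4)*x/14) + C2*cos(14^(3/4)*3^(1/4)*x/14))*exp(-14^(3/4)*3^(1/4)*x/14) + (C3*sin(14^(3/4)*3^(1/4)*x/14) + C4*cos(14^(3/4)*3^(1/4)*x/14))*exp(14^(3/4)*3^(1/4)*x/14) - 14/9


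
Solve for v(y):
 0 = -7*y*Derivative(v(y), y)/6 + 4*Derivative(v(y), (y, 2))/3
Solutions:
 v(y) = C1 + C2*erfi(sqrt(7)*y/4)


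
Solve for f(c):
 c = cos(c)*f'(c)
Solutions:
 f(c) = C1 + Integral(c/cos(c), c)


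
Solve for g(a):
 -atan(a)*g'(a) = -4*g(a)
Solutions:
 g(a) = C1*exp(4*Integral(1/atan(a), a))


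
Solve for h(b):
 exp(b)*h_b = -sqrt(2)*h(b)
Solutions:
 h(b) = C1*exp(sqrt(2)*exp(-b))


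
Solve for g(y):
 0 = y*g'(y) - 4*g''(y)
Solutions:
 g(y) = C1 + C2*erfi(sqrt(2)*y/4)


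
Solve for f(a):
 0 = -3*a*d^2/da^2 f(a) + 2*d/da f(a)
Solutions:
 f(a) = C1 + C2*a^(5/3)


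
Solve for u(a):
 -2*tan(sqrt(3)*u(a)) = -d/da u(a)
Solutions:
 u(a) = sqrt(3)*(pi - asin(C1*exp(2*sqrt(3)*a)))/3
 u(a) = sqrt(3)*asin(C1*exp(2*sqrt(3)*a))/3


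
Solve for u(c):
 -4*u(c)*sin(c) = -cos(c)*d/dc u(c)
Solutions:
 u(c) = C1/cos(c)^4


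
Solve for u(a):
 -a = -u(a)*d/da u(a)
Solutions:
 u(a) = -sqrt(C1 + a^2)
 u(a) = sqrt(C1 + a^2)


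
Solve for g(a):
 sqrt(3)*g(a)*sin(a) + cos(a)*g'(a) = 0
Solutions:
 g(a) = C1*cos(a)^(sqrt(3))


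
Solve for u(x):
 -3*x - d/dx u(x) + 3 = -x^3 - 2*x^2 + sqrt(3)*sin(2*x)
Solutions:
 u(x) = C1 + x^4/4 + 2*x^3/3 - 3*x^2/2 + 3*x + sqrt(3)*cos(2*x)/2


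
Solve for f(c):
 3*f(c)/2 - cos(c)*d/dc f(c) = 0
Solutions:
 f(c) = C1*(sin(c) + 1)^(3/4)/(sin(c) - 1)^(3/4)


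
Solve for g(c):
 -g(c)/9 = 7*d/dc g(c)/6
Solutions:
 g(c) = C1*exp(-2*c/21)


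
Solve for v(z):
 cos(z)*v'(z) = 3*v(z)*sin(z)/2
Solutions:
 v(z) = C1/cos(z)^(3/2)


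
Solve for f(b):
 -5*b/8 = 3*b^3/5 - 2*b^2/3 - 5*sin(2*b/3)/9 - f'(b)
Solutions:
 f(b) = C1 + 3*b^4/20 - 2*b^3/9 + 5*b^2/16 + 5*cos(2*b/3)/6


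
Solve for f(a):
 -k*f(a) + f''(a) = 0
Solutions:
 f(a) = C1*exp(-a*sqrt(k)) + C2*exp(a*sqrt(k))


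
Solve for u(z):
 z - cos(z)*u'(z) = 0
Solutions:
 u(z) = C1 + Integral(z/cos(z), z)


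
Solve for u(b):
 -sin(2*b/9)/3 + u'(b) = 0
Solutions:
 u(b) = C1 - 3*cos(2*b/9)/2


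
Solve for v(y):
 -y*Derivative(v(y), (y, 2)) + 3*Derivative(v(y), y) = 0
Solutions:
 v(y) = C1 + C2*y^4


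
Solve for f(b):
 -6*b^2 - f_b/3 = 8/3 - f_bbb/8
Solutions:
 f(b) = C1 + C2*exp(-2*sqrt(6)*b/3) + C3*exp(2*sqrt(6)*b/3) - 6*b^3 - 43*b/2


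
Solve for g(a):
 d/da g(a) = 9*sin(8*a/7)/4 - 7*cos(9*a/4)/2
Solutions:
 g(a) = C1 - 14*sin(9*a/4)/9 - 63*cos(8*a/7)/32


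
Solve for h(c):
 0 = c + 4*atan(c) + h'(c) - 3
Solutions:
 h(c) = C1 - c^2/2 - 4*c*atan(c) + 3*c + 2*log(c^2 + 1)


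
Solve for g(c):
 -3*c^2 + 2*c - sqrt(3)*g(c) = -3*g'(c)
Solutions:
 g(c) = C1*exp(sqrt(3)*c/3) - sqrt(3)*c^2 - 6*c + 2*sqrt(3)*c/3 - 6*sqrt(3) + 2


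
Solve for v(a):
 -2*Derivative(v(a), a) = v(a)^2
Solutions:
 v(a) = 2/(C1 + a)


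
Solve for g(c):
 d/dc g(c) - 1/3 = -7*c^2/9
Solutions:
 g(c) = C1 - 7*c^3/27 + c/3


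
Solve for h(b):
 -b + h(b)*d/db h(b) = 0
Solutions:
 h(b) = -sqrt(C1 + b^2)
 h(b) = sqrt(C1 + b^2)


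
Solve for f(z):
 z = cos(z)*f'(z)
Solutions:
 f(z) = C1 + Integral(z/cos(z), z)


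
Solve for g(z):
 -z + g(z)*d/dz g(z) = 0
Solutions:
 g(z) = -sqrt(C1 + z^2)
 g(z) = sqrt(C1 + z^2)


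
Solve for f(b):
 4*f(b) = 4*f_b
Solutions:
 f(b) = C1*exp(b)


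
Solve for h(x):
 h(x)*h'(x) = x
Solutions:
 h(x) = -sqrt(C1 + x^2)
 h(x) = sqrt(C1 + x^2)


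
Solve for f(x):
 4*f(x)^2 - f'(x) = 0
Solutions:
 f(x) = -1/(C1 + 4*x)


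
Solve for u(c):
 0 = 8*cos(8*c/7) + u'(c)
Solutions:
 u(c) = C1 - 7*sin(8*c/7)


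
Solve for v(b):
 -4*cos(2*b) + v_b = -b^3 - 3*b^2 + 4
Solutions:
 v(b) = C1 - b^4/4 - b^3 + 4*b + 4*sin(b)*cos(b)


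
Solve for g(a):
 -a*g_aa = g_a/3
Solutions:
 g(a) = C1 + C2*a^(2/3)


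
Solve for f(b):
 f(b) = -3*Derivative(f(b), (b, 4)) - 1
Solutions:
 f(b) = (C1*sin(sqrt(2)*3^(3/4)*b/6) + C2*cos(sqrt(2)*3^(3/4)*b/6))*exp(-sqrt(2)*3^(3/4)*b/6) + (C3*sin(sqrt(2)*3^(3/4)*b/6) + C4*cos(sqrt(2)*3^(3/4)*b/6))*exp(sqrt(2)*3^(3/4)*b/6) - 1


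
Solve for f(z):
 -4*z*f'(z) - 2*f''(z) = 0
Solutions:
 f(z) = C1 + C2*erf(z)


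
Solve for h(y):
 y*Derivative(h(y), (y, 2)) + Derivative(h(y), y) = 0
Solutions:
 h(y) = C1 + C2*log(y)


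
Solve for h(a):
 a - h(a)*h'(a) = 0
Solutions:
 h(a) = -sqrt(C1 + a^2)
 h(a) = sqrt(C1 + a^2)


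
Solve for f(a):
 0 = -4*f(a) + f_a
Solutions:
 f(a) = C1*exp(4*a)


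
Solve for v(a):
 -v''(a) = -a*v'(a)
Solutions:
 v(a) = C1 + C2*erfi(sqrt(2)*a/2)


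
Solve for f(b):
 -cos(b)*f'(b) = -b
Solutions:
 f(b) = C1 + Integral(b/cos(b), b)


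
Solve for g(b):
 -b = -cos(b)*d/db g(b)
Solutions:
 g(b) = C1 + Integral(b/cos(b), b)


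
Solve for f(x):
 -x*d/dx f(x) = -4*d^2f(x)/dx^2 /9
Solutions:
 f(x) = C1 + C2*erfi(3*sqrt(2)*x/4)


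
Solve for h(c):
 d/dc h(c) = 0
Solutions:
 h(c) = C1


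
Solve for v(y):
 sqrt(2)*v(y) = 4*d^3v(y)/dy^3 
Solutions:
 v(y) = C3*exp(sqrt(2)*y/2) + (C1*sin(sqrt(6)*y/4) + C2*cos(sqrt(6)*y/4))*exp(-sqrt(2)*y/4)


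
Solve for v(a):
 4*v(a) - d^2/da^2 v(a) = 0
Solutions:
 v(a) = C1*exp(-2*a) + C2*exp(2*a)


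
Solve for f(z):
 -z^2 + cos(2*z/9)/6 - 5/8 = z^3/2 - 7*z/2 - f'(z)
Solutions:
 f(z) = C1 + z^4/8 + z^3/3 - 7*z^2/4 + 5*z/8 - 3*sin(2*z/9)/4


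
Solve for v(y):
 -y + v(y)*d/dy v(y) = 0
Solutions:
 v(y) = -sqrt(C1 + y^2)
 v(y) = sqrt(C1 + y^2)


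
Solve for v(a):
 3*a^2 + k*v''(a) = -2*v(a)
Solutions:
 v(a) = C1*exp(-sqrt(2)*a*sqrt(-1/k)) + C2*exp(sqrt(2)*a*sqrt(-1/k)) - 3*a^2/2 + 3*k/2


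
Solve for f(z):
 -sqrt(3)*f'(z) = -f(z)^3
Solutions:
 f(z) = -sqrt(6)*sqrt(-1/(C1 + sqrt(3)*z))/2
 f(z) = sqrt(6)*sqrt(-1/(C1 + sqrt(3)*z))/2


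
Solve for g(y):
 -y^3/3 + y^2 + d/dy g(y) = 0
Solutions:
 g(y) = C1 + y^4/12 - y^3/3


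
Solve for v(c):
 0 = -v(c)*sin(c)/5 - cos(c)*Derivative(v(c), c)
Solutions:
 v(c) = C1*cos(c)^(1/5)


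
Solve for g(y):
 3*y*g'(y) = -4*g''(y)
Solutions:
 g(y) = C1 + C2*erf(sqrt(6)*y/4)


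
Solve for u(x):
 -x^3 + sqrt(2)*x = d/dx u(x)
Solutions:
 u(x) = C1 - x^4/4 + sqrt(2)*x^2/2


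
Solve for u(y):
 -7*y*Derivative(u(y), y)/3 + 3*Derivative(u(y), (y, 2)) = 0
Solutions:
 u(y) = C1 + C2*erfi(sqrt(14)*y/6)


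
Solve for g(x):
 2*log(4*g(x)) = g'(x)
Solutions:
 -Integral(1/(log(_y) + 2*log(2)), (_y, g(x)))/2 = C1 - x


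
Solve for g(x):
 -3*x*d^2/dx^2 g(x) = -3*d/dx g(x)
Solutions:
 g(x) = C1 + C2*x^2


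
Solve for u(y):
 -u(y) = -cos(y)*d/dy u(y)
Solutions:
 u(y) = C1*sqrt(sin(y) + 1)/sqrt(sin(y) - 1)


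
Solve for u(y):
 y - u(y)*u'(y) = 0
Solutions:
 u(y) = -sqrt(C1 + y^2)
 u(y) = sqrt(C1 + y^2)


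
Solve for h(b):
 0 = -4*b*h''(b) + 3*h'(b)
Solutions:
 h(b) = C1 + C2*b^(7/4)


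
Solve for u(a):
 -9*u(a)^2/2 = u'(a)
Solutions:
 u(a) = 2/(C1 + 9*a)


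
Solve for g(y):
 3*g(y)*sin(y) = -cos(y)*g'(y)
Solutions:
 g(y) = C1*cos(y)^3


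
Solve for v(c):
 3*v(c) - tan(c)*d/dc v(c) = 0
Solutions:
 v(c) = C1*sin(c)^3


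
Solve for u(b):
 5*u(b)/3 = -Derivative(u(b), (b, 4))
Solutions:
 u(b) = (C1*sin(sqrt(2)*3^(3/4)*5^(1/4)*b/6) + C2*cos(sqrt(2)*3^(3/4)*5^(1/4)*b/6))*exp(-sqrt(2)*3^(3/4)*5^(1/4)*b/6) + (C3*sin(sqrt(2)*3^(3/4)*5^(1/4)*b/6) + C4*cos(sqrt(2)*3^(3/4)*5^(1/4)*b/6))*exp(sqrt(2)*3^(3/4)*5^(1/4)*b/6)


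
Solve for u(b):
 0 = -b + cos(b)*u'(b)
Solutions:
 u(b) = C1 + Integral(b/cos(b), b)


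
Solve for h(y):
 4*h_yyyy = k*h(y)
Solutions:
 h(y) = C1*exp(-sqrt(2)*k^(1/4)*y/2) + C2*exp(sqrt(2)*k^(1/4)*y/2) + C3*exp(-sqrt(2)*I*k^(1/4)*y/2) + C4*exp(sqrt(2)*I*k^(1/4)*y/2)


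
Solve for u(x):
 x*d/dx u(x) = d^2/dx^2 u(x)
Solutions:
 u(x) = C1 + C2*erfi(sqrt(2)*x/2)


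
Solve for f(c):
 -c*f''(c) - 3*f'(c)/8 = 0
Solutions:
 f(c) = C1 + C2*c^(5/8)


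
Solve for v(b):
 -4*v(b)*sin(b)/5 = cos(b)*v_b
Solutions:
 v(b) = C1*cos(b)^(4/5)


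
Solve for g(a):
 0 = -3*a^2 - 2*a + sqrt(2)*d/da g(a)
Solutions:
 g(a) = C1 + sqrt(2)*a^3/2 + sqrt(2)*a^2/2


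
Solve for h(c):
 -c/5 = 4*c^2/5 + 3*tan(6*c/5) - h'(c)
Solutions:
 h(c) = C1 + 4*c^3/15 + c^2/10 - 5*log(cos(6*c/5))/2


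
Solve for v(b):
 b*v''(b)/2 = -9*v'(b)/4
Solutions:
 v(b) = C1 + C2/b^(7/2)


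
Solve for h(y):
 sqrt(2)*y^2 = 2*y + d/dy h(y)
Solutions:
 h(y) = C1 + sqrt(2)*y^3/3 - y^2


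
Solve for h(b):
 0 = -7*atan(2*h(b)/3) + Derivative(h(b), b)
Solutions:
 Integral(1/atan(2*_y/3), (_y, h(b))) = C1 + 7*b


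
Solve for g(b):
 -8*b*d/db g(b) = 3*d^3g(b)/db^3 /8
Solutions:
 g(b) = C1 + Integral(C2*airyai(-4*3^(2/3)*b/3) + C3*airybi(-4*3^(2/3)*b/3), b)


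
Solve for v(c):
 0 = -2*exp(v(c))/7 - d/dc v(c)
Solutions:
 v(c) = log(1/(C1 + 2*c)) + log(7)


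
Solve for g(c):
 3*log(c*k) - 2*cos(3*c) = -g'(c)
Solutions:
 g(c) = C1 - 3*c*log(c*k) + 3*c + 2*sin(3*c)/3


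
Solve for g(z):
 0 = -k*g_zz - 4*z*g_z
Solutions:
 g(z) = C1 + C2*sqrt(k)*erf(sqrt(2)*z*sqrt(1/k))


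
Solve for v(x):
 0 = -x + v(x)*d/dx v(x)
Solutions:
 v(x) = -sqrt(C1 + x^2)
 v(x) = sqrt(C1 + x^2)


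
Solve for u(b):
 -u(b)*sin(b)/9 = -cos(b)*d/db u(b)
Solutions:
 u(b) = C1/cos(b)^(1/9)


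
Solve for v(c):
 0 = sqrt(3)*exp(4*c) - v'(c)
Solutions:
 v(c) = C1 + sqrt(3)*exp(4*c)/4


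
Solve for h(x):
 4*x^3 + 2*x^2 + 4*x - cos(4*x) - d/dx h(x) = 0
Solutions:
 h(x) = C1 + x^4 + 2*x^3/3 + 2*x^2 - sin(4*x)/4


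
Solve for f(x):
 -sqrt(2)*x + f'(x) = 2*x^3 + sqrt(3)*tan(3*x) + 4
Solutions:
 f(x) = C1 + x^4/2 + sqrt(2)*x^2/2 + 4*x - sqrt(3)*log(cos(3*x))/3


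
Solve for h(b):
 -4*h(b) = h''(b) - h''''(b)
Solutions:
 h(b) = C1*exp(-sqrt(2)*b*sqrt(1 + sqrt(17))/2) + C2*exp(sqrt(2)*b*sqrt(1 + sqrt(17))/2) + C3*sin(sqrt(2)*b*sqrt(-1 + sqrt(17))/2) + C4*cos(sqrt(2)*b*sqrt(-1 + sqrt(17))/2)


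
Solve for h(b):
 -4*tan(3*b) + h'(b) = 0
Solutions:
 h(b) = C1 - 4*log(cos(3*b))/3


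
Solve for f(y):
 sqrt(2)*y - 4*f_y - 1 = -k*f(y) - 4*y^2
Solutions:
 f(y) = C1*exp(k*y/4) - 4*y^2/k - sqrt(2)*y/k + 1/k - 32*y/k^2 - 4*sqrt(2)/k^2 - 128/k^3


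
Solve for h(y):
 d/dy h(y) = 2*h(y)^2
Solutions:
 h(y) = -1/(C1 + 2*y)


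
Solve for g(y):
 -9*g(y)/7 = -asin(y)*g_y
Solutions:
 g(y) = C1*exp(9*Integral(1/asin(y), y)/7)


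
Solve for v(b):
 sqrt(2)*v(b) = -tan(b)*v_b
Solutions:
 v(b) = C1/sin(b)^(sqrt(2))


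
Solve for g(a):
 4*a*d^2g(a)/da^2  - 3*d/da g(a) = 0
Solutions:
 g(a) = C1 + C2*a^(7/4)


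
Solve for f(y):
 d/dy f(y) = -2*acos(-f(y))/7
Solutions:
 Integral(1/acos(-_y), (_y, f(y))) = C1 - 2*y/7


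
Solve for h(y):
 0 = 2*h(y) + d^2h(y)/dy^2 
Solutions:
 h(y) = C1*sin(sqrt(2)*y) + C2*cos(sqrt(2)*y)


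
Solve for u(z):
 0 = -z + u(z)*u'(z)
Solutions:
 u(z) = -sqrt(C1 + z^2)
 u(z) = sqrt(C1 + z^2)


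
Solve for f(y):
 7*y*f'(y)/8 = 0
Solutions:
 f(y) = C1


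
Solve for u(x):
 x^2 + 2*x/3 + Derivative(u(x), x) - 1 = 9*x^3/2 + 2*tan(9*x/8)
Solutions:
 u(x) = C1 + 9*x^4/8 - x^3/3 - x^2/3 + x - 16*log(cos(9*x/8))/9


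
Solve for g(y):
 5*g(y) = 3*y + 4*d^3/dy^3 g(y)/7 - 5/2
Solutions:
 g(y) = C3*exp(70^(1/3)*y/2) + 3*y/5 + (C1*sin(sqrt(3)*70^(1/3)*y/4) + C2*cos(sqrt(3)*70^(1/3)*y/4))*exp(-70^(1/3)*y/4) - 1/2


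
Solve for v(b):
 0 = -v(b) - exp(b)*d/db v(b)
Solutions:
 v(b) = C1*exp(exp(-b))


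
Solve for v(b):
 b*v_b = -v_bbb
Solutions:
 v(b) = C1 + Integral(C2*airyai(-b) + C3*airybi(-b), b)


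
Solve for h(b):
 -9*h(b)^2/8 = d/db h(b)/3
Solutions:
 h(b) = 8/(C1 + 27*b)


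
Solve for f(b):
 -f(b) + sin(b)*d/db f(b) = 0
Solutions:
 f(b) = C1*sqrt(cos(b) - 1)/sqrt(cos(b) + 1)


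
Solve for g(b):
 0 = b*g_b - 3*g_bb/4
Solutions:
 g(b) = C1 + C2*erfi(sqrt(6)*b/3)


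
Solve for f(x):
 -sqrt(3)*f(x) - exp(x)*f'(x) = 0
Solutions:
 f(x) = C1*exp(sqrt(3)*exp(-x))


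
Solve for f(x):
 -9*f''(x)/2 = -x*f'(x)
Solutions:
 f(x) = C1 + C2*erfi(x/3)


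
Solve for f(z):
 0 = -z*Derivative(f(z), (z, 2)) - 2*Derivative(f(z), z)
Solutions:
 f(z) = C1 + C2/z


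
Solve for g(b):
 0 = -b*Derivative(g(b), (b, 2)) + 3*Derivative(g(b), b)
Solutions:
 g(b) = C1 + C2*b^4


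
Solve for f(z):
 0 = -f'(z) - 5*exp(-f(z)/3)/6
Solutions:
 f(z) = 3*log(C1 - 5*z/18)


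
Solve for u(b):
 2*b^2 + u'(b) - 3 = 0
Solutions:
 u(b) = C1 - 2*b^3/3 + 3*b


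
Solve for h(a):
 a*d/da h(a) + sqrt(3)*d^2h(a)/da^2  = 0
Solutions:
 h(a) = C1 + C2*erf(sqrt(2)*3^(3/4)*a/6)


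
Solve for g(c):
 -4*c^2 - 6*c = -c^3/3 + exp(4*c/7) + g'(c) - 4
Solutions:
 g(c) = C1 + c^4/12 - 4*c^3/3 - 3*c^2 + 4*c - 7*exp(4*c/7)/4


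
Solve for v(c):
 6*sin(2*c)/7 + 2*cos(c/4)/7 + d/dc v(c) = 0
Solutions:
 v(c) = C1 - 8*sin(c/4)/7 + 3*cos(2*c)/7


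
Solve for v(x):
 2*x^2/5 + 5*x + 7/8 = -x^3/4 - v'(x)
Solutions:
 v(x) = C1 - x^4/16 - 2*x^3/15 - 5*x^2/2 - 7*x/8


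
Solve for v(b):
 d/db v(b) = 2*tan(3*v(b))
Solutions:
 v(b) = -asin(C1*exp(6*b))/3 + pi/3
 v(b) = asin(C1*exp(6*b))/3


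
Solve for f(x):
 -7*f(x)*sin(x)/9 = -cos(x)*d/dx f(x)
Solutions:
 f(x) = C1/cos(x)^(7/9)


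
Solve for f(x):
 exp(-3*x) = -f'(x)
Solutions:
 f(x) = C1 + exp(-3*x)/3


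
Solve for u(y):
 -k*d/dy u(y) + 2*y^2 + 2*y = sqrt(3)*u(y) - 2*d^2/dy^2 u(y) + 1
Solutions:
 u(y) = C1*exp(y*(k - sqrt(k^2 + 8*sqrt(3)))/4) + C2*exp(y*(k + sqrt(k^2 + 8*sqrt(3)))/4) + 4*sqrt(3)*k^2/9 - 4*k*y/3 - 2*k/3 + 2*sqrt(3)*y^2/3 + 2*sqrt(3)*y/3 - sqrt(3)/3 + 8/3


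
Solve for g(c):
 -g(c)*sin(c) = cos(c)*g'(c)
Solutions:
 g(c) = C1*cos(c)


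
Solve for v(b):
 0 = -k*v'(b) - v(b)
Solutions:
 v(b) = C1*exp(-b/k)


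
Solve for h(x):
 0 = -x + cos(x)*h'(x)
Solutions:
 h(x) = C1 + Integral(x/cos(x), x)


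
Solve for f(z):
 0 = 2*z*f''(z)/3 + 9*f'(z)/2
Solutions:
 f(z) = C1 + C2/z^(23/4)


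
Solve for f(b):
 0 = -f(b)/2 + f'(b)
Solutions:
 f(b) = C1*exp(b/2)


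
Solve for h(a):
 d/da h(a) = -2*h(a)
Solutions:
 h(a) = C1*exp(-2*a)


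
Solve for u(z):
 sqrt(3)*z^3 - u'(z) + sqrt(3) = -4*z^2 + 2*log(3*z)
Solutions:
 u(z) = C1 + sqrt(3)*z^4/4 + 4*z^3/3 - 2*z*log(z) - z*log(9) + sqrt(3)*z + 2*z


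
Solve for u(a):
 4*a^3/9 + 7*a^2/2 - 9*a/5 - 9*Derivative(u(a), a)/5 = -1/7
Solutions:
 u(a) = C1 + 5*a^4/81 + 35*a^3/54 - a^2/2 + 5*a/63


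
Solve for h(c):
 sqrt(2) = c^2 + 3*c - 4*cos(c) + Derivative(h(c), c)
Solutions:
 h(c) = C1 - c^3/3 - 3*c^2/2 + sqrt(2)*c + 4*sin(c)


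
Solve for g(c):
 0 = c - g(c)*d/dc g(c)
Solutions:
 g(c) = -sqrt(C1 + c^2)
 g(c) = sqrt(C1 + c^2)


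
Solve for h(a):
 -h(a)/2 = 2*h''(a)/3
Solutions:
 h(a) = C1*sin(sqrt(3)*a/2) + C2*cos(sqrt(3)*a/2)


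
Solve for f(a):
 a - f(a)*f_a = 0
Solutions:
 f(a) = -sqrt(C1 + a^2)
 f(a) = sqrt(C1 + a^2)


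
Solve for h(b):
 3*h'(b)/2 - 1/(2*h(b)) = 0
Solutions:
 h(b) = -sqrt(C1 + 6*b)/3
 h(b) = sqrt(C1 + 6*b)/3


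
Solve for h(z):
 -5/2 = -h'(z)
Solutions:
 h(z) = C1 + 5*z/2


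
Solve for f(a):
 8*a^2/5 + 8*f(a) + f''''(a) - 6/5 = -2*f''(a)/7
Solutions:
 f(a) = -a^2/5 + (C1*sin(2^(3/4)*a*cos(atan(sqrt(391))/2)) + C2*cos(2^(3/4)*a*cos(atan(sqrt(391))/2)))*exp(-2^(3/4)*a*sin(atan(sqrt(391))/2)) + (C3*sin(2^(3/4)*a*cos(atan(sqrt(391))/2)) + C4*cos(2^(3/4)*a*cos(atan(sqrt(391))/2)))*exp(2^(3/4)*a*sin(atan(sqrt(391))/2)) + 23/140


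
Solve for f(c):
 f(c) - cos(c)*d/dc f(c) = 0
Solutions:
 f(c) = C1*sqrt(sin(c) + 1)/sqrt(sin(c) - 1)


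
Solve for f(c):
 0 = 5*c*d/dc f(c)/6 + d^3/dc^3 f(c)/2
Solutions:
 f(c) = C1 + Integral(C2*airyai(-3^(2/3)*5^(1/3)*c/3) + C3*airybi(-3^(2/3)*5^(1/3)*c/3), c)


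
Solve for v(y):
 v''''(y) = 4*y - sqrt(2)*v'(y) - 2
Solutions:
 v(y) = C1 + C4*exp(-2^(1/6)*y) + sqrt(2)*y^2 - sqrt(2)*y + (C2*sin(2^(1/6)*sqrt(3)*y/2) + C3*cos(2^(1/6)*sqrt(3)*y/2))*exp(2^(1/6)*y/2)


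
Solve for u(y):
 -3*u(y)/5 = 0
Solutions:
 u(y) = 0


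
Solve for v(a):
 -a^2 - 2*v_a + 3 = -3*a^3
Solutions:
 v(a) = C1 + 3*a^4/8 - a^3/6 + 3*a/2


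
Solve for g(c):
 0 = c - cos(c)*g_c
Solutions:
 g(c) = C1 + Integral(c/cos(c), c)


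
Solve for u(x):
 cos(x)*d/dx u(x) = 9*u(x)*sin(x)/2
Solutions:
 u(x) = C1/cos(x)^(9/2)


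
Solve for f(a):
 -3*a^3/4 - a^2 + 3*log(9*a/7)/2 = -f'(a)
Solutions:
 f(a) = C1 + 3*a^4/16 + a^3/3 - 3*a*log(a)/2 - 3*a*log(3) + 3*a/2 + 3*a*log(7)/2


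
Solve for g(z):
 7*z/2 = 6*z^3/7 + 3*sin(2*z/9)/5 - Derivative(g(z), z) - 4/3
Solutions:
 g(z) = C1 + 3*z^4/14 - 7*z^2/4 - 4*z/3 - 27*cos(2*z/9)/10


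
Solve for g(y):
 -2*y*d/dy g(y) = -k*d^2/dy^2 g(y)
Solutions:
 g(y) = C1 + C2*erf(y*sqrt(-1/k))/sqrt(-1/k)


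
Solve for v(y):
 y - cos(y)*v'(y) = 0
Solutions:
 v(y) = C1 + Integral(y/cos(y), y)


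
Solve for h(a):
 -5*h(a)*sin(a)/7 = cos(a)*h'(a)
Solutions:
 h(a) = C1*cos(a)^(5/7)


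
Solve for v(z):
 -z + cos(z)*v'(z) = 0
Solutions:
 v(z) = C1 + Integral(z/cos(z), z)


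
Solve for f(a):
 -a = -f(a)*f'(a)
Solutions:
 f(a) = -sqrt(C1 + a^2)
 f(a) = sqrt(C1 + a^2)


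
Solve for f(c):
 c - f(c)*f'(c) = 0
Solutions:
 f(c) = -sqrt(C1 + c^2)
 f(c) = sqrt(C1 + c^2)


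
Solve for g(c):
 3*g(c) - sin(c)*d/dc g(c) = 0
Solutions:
 g(c) = C1*(cos(c) - 1)^(3/2)/(cos(c) + 1)^(3/2)


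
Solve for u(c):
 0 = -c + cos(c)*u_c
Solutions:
 u(c) = C1 + Integral(c/cos(c), c)


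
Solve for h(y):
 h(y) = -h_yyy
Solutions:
 h(y) = C3*exp(-y) + (C1*sin(sqrt(3)*y/2) + C2*cos(sqrt(3)*y/2))*exp(y/2)


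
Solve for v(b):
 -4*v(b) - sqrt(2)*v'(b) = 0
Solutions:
 v(b) = C1*exp(-2*sqrt(2)*b)


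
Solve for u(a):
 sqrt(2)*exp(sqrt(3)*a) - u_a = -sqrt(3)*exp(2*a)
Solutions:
 u(a) = C1 + sqrt(3)*exp(2*a)/2 + sqrt(6)*exp(sqrt(3)*a)/3


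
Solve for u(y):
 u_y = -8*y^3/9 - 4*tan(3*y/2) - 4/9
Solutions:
 u(y) = C1 - 2*y^4/9 - 4*y/9 + 8*log(cos(3*y/2))/3


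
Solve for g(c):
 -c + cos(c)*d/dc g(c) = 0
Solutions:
 g(c) = C1 + Integral(c/cos(c), c)


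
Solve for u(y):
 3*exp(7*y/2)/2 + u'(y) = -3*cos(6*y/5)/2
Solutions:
 u(y) = C1 - 3*exp(7*y/2)/7 - 5*sin(6*y/5)/4


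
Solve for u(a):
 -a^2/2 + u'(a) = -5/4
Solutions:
 u(a) = C1 + a^3/6 - 5*a/4


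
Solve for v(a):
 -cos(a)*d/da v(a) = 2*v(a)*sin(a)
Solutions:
 v(a) = C1*cos(a)^2


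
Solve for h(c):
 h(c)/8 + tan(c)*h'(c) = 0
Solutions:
 h(c) = C1/sin(c)^(1/8)


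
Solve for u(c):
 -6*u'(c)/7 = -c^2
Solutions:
 u(c) = C1 + 7*c^3/18


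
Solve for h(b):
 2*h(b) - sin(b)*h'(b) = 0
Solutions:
 h(b) = C1*(cos(b) - 1)/(cos(b) + 1)


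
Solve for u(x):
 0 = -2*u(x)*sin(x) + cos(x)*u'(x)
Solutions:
 u(x) = C1/cos(x)^2


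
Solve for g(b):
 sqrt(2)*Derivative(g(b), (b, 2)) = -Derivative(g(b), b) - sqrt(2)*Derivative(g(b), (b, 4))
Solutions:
 g(b) = C1 + C2*exp(-sqrt(2)*3^(1/3)*b*(-(9 + sqrt(105))^(1/3) + 2*3^(1/3)/(9 + sqrt(105))^(1/3))/12)*sin(sqrt(2)*3^(1/6)*b*(6/(9 + sqrt(105))^(1/3) + 3^(2/3)*(9 + sqrt(105))^(1/3))/12) + C3*exp(-sqrt(2)*3^(1/3)*b*(-(9 + sqrt(105))^(1/3) + 2*3^(1/3)/(9 + sqrt(105))^(1/3))/12)*cos(sqrt(2)*3^(1/6)*b*(6/(9 + sqrt(105))^(1/3) + 3^(2/3)*(9 + sqrt(105))^(1/3))/12) + C4*exp(sqrt(2)*3^(1/3)*b*(-(9 + sqrt(105))^(1/3) + 2*3^(1/3)/(9 + sqrt(105))^(1/3))/6)


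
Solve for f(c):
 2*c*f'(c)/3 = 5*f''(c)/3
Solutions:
 f(c) = C1 + C2*erfi(sqrt(5)*c/5)


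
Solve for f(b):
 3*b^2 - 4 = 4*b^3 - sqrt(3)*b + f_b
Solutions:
 f(b) = C1 - b^4 + b^3 + sqrt(3)*b^2/2 - 4*b


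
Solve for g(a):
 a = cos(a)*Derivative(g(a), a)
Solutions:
 g(a) = C1 + Integral(a/cos(a), a)


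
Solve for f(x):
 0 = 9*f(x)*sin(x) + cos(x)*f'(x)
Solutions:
 f(x) = C1*cos(x)^9


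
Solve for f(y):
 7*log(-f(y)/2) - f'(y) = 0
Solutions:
 -Integral(1/(log(-_y) - log(2)), (_y, f(y)))/7 = C1 - y


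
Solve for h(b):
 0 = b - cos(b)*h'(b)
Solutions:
 h(b) = C1 + Integral(b/cos(b), b)


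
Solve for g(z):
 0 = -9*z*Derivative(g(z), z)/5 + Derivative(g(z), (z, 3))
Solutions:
 g(z) = C1 + Integral(C2*airyai(15^(2/3)*z/5) + C3*airybi(15^(2/3)*z/5), z)


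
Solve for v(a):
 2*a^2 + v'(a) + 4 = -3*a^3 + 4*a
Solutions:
 v(a) = C1 - 3*a^4/4 - 2*a^3/3 + 2*a^2 - 4*a


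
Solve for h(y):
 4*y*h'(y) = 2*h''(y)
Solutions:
 h(y) = C1 + C2*erfi(y)


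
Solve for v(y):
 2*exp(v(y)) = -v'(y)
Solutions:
 v(y) = log(1/(C1 + 2*y))


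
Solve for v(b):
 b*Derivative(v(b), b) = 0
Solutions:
 v(b) = C1


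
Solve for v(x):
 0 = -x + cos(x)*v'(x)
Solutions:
 v(x) = C1 + Integral(x/cos(x), x)


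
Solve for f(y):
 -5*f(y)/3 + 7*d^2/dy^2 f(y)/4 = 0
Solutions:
 f(y) = C1*exp(-2*sqrt(105)*y/21) + C2*exp(2*sqrt(105)*y/21)


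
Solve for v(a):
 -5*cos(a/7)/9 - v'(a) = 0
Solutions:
 v(a) = C1 - 35*sin(a/7)/9


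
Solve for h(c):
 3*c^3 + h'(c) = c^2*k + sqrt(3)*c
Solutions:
 h(c) = C1 - 3*c^4/4 + c^3*k/3 + sqrt(3)*c^2/2


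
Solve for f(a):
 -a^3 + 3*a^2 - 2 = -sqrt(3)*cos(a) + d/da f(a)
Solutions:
 f(a) = C1 - a^4/4 + a^3 - 2*a + sqrt(3)*sin(a)


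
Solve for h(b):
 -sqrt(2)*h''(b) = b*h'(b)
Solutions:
 h(b) = C1 + C2*erf(2^(1/4)*b/2)


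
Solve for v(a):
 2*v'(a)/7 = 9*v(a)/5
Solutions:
 v(a) = C1*exp(63*a/10)


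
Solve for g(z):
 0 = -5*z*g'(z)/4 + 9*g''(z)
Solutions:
 g(z) = C1 + C2*erfi(sqrt(10)*z/12)


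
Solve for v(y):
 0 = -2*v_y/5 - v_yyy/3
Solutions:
 v(y) = C1 + C2*sin(sqrt(30)*y/5) + C3*cos(sqrt(30)*y/5)


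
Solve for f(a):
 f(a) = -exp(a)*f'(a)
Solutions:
 f(a) = C1*exp(exp(-a))


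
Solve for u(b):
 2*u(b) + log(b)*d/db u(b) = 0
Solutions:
 u(b) = C1*exp(-2*li(b))


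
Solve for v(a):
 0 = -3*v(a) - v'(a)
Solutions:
 v(a) = C1*exp(-3*a)


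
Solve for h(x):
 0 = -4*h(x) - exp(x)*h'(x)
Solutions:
 h(x) = C1*exp(4*exp(-x))


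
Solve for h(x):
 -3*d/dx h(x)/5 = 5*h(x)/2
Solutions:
 h(x) = C1*exp(-25*x/6)


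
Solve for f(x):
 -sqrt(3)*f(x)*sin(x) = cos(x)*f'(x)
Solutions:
 f(x) = C1*cos(x)^(sqrt(3))


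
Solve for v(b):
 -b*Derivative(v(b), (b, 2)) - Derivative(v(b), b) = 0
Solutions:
 v(b) = C1 + C2*log(b)


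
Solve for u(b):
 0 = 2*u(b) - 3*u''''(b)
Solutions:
 u(b) = C1*exp(-2^(1/4)*3^(3/4)*b/3) + C2*exp(2^(1/4)*3^(3/4)*b/3) + C3*sin(2^(1/4)*3^(3/4)*b/3) + C4*cos(2^(1/4)*3^(3/4)*b/3)


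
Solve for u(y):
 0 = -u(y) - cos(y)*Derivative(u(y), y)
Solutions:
 u(y) = C1*sqrt(sin(y) - 1)/sqrt(sin(y) + 1)


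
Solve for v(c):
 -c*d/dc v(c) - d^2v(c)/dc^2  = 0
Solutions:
 v(c) = C1 + C2*erf(sqrt(2)*c/2)


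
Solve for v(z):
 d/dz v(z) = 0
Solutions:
 v(z) = C1


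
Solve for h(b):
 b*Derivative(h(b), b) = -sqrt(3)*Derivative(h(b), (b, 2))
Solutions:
 h(b) = C1 + C2*erf(sqrt(2)*3^(3/4)*b/6)


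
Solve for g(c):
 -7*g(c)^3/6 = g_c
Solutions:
 g(c) = -sqrt(3)*sqrt(-1/(C1 - 7*c))
 g(c) = sqrt(3)*sqrt(-1/(C1 - 7*c))


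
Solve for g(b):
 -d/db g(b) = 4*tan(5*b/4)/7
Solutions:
 g(b) = C1 + 16*log(cos(5*b/4))/35


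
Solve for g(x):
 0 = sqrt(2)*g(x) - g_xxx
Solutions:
 g(x) = C3*exp(2^(1/6)*x) + (C1*sin(2^(1/6)*sqrt(3)*x/2) + C2*cos(2^(1/6)*sqrt(3)*x/2))*exp(-2^(1/6)*x/2)


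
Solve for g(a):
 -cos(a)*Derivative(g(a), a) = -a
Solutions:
 g(a) = C1 + Integral(a/cos(a), a)


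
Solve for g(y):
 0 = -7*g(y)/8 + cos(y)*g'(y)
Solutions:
 g(y) = C1*(sin(y) + 1)^(7/16)/(sin(y) - 1)^(7/16)


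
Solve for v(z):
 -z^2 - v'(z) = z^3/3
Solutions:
 v(z) = C1 - z^4/12 - z^3/3


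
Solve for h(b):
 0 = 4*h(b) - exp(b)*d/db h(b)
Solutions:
 h(b) = C1*exp(-4*exp(-b))


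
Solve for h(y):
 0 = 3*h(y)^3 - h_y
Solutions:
 h(y) = -sqrt(2)*sqrt(-1/(C1 + 3*y))/2
 h(y) = sqrt(2)*sqrt(-1/(C1 + 3*y))/2


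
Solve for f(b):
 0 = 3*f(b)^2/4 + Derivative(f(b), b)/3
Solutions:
 f(b) = 4/(C1 + 9*b)


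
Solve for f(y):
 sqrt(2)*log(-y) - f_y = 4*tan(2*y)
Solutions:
 f(y) = C1 + sqrt(2)*y*(log(-y) - 1) + 2*log(cos(2*y))


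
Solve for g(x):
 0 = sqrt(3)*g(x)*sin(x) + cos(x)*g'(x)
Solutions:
 g(x) = C1*cos(x)^(sqrt(3))


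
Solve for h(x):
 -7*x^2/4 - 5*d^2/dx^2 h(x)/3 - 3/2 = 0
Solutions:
 h(x) = C1 + C2*x - 7*x^4/80 - 9*x^2/20


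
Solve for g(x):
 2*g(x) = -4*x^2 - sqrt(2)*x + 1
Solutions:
 g(x) = -2*x^2 - sqrt(2)*x/2 + 1/2


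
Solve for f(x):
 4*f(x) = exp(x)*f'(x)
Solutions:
 f(x) = C1*exp(-4*exp(-x))


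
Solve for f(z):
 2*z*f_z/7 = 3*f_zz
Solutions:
 f(z) = C1 + C2*erfi(sqrt(21)*z/21)


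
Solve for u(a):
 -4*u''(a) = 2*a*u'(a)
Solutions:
 u(a) = C1 + C2*erf(a/2)


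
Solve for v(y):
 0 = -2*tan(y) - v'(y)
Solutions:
 v(y) = C1 + 2*log(cos(y))


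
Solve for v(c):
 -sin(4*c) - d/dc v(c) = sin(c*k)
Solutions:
 v(c) = C1 + cos(4*c)/4 + cos(c*k)/k


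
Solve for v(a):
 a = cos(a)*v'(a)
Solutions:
 v(a) = C1 + Integral(a/cos(a), a)


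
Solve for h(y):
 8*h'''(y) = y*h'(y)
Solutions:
 h(y) = C1 + Integral(C2*airyai(y/2) + C3*airybi(y/2), y)


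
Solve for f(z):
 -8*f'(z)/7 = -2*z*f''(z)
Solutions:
 f(z) = C1 + C2*z^(11/7)


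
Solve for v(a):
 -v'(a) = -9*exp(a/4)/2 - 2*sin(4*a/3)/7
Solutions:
 v(a) = C1 + 18*exp(a/4) - 3*cos(4*a/3)/14


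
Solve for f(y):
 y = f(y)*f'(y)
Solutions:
 f(y) = -sqrt(C1 + y^2)
 f(y) = sqrt(C1 + y^2)


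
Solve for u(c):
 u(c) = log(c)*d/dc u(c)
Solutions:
 u(c) = C1*exp(li(c))


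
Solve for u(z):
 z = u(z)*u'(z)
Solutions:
 u(z) = -sqrt(C1 + z^2)
 u(z) = sqrt(C1 + z^2)


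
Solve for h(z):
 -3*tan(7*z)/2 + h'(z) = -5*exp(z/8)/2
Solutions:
 h(z) = C1 - 20*exp(z/8) - 3*log(cos(7*z))/14


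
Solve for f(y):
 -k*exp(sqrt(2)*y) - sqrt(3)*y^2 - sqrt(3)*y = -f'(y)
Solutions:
 f(y) = C1 + sqrt(2)*k*exp(sqrt(2)*y)/2 + sqrt(3)*y^3/3 + sqrt(3)*y^2/2


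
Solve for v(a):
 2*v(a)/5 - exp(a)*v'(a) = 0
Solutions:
 v(a) = C1*exp(-2*exp(-a)/5)


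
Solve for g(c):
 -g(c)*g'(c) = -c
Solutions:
 g(c) = -sqrt(C1 + c^2)
 g(c) = sqrt(C1 + c^2)


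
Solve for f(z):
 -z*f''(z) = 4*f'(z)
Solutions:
 f(z) = C1 + C2/z^3


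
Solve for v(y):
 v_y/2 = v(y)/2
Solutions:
 v(y) = C1*exp(y)


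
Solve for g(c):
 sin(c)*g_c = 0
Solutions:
 g(c) = C1


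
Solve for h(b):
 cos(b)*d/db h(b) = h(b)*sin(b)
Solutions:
 h(b) = C1/cos(b)


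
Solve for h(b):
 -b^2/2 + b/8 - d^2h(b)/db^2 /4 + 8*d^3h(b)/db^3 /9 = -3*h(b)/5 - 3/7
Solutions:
 h(b) = C1*exp(3*b*(5*5^(1/3)/(64*sqrt(1019) + 2043)^(1/3) + 10 + 5^(2/3)*(64*sqrt(1019) + 2043)^(1/3))/320)*sin(3*sqrt(3)*5^(1/3)*b*(-5^(1/3)*(64*sqrt(1019) + 2043)^(1/3) + 5/(64*sqrt(1019) + 2043)^(1/3))/320) + C2*exp(3*b*(5*5^(1/3)/(64*sqrt(1019) + 2043)^(1/3) + 10 + 5^(2/3)*(64*sqrt(1019) + 2043)^(1/3))/320)*cos(3*sqrt(3)*5^(1/3)*b*(-5^(1/3)*(64*sqrt(1019) + 2043)^(1/3) + 5/(64*sqrt(1019) + 2043)^(1/3))/320) + C3*exp(3*b*(-5^(2/3)*(64*sqrt(1019) + 2043)^(1/3) - 5*5^(1/3)/(64*sqrt(1019) + 2043)^(1/3) + 5)/160) + 5*b^2/6 - 5*b/24 - 5/252


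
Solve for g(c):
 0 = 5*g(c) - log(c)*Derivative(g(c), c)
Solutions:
 g(c) = C1*exp(5*li(c))


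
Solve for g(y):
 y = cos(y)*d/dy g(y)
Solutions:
 g(y) = C1 + Integral(y/cos(y), y)


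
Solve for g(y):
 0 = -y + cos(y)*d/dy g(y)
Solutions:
 g(y) = C1 + Integral(y/cos(y), y)


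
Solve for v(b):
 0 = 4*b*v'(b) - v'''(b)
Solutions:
 v(b) = C1 + Integral(C2*airyai(2^(2/3)*b) + C3*airybi(2^(2/3)*b), b)


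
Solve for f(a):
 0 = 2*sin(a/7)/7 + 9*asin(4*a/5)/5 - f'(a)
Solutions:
 f(a) = C1 + 9*a*asin(4*a/5)/5 + 9*sqrt(25 - 16*a^2)/20 - 2*cos(a/7)


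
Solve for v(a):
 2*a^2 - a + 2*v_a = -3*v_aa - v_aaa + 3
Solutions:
 v(a) = C1 + C2*exp(-2*a) + C3*exp(-a) - a^3/3 + 7*a^2/4 - 11*a/4


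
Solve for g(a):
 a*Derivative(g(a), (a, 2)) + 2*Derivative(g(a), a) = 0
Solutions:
 g(a) = C1 + C2/a


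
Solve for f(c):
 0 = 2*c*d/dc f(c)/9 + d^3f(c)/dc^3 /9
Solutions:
 f(c) = C1 + Integral(C2*airyai(-2^(1/3)*c) + C3*airybi(-2^(1/3)*c), c)


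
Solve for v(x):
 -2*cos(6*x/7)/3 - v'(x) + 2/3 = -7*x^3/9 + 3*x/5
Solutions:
 v(x) = C1 + 7*x^4/36 - 3*x^2/10 + 2*x/3 - 7*sin(6*x/7)/9


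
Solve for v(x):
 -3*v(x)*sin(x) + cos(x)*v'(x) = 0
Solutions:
 v(x) = C1/cos(x)^3


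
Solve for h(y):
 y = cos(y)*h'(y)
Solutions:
 h(y) = C1 + Integral(y/cos(y), y)


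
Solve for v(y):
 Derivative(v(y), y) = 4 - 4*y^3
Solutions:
 v(y) = C1 - y^4 + 4*y


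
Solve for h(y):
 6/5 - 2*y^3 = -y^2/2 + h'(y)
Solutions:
 h(y) = C1 - y^4/2 + y^3/6 + 6*y/5


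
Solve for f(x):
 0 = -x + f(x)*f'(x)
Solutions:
 f(x) = -sqrt(C1 + x^2)
 f(x) = sqrt(C1 + x^2)


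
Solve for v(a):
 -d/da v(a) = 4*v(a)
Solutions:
 v(a) = C1*exp(-4*a)


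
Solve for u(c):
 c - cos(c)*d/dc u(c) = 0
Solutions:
 u(c) = C1 + Integral(c/cos(c), c)


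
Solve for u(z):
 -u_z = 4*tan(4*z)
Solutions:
 u(z) = C1 + log(cos(4*z))


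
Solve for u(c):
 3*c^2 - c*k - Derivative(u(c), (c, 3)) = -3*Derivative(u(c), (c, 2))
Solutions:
 u(c) = C1 + C2*c + C3*exp(3*c) - c^4/12 + c^3*(k - 2)/18 + c^2*(k - 2)/18


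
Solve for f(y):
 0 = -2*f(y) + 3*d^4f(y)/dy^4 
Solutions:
 f(y) = C1*exp(-2^(1/4)*3^(3/4)*y/3) + C2*exp(2^(1/4)*3^(3/4)*y/3) + C3*sin(2^(1/4)*3^(3/4)*y/3) + C4*cos(2^(1/4)*3^(3/4)*y/3)


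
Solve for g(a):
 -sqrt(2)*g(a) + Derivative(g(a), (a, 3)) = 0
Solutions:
 g(a) = C3*exp(2^(1/6)*a) + (C1*sin(2^(1/6)*sqrt(3)*a/2) + C2*cos(2^(1/6)*sqrt(3)*a/2))*exp(-2^(1/6)*a/2)


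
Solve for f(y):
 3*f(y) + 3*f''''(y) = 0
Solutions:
 f(y) = (C1*sin(sqrt(2)*y/2) + C2*cos(sqrt(2)*y/2))*exp(-sqrt(2)*y/2) + (C3*sin(sqrt(2)*y/2) + C4*cos(sqrt(2)*y/2))*exp(sqrt(2)*y/2)


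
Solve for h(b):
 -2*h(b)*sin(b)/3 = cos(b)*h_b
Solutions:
 h(b) = C1*cos(b)^(2/3)


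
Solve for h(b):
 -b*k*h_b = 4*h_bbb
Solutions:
 h(b) = C1 + Integral(C2*airyai(2^(1/3)*b*(-k)^(1/3)/2) + C3*airybi(2^(1/3)*b*(-k)^(1/3)/2), b)


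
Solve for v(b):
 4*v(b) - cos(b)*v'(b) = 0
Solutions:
 v(b) = C1*(sin(b)^2 + 2*sin(b) + 1)/(sin(b)^2 - 2*sin(b) + 1)


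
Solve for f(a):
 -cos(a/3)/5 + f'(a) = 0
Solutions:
 f(a) = C1 + 3*sin(a/3)/5


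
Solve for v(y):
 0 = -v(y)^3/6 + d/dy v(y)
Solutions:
 v(y) = -sqrt(3)*sqrt(-1/(C1 + y))
 v(y) = sqrt(3)*sqrt(-1/(C1 + y))


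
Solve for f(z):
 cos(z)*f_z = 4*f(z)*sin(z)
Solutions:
 f(z) = C1/cos(z)^4


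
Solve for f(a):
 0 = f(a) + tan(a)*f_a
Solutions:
 f(a) = C1/sin(a)


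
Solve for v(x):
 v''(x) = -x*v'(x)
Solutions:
 v(x) = C1 + C2*erf(sqrt(2)*x/2)


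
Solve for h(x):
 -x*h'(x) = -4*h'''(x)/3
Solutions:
 h(x) = C1 + Integral(C2*airyai(6^(1/3)*x/2) + C3*airybi(6^(1/3)*x/2), x)


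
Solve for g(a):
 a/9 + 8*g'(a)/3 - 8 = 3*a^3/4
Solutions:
 g(a) = C1 + 9*a^4/128 - a^2/48 + 3*a


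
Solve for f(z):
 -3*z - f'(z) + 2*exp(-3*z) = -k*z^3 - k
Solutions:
 f(z) = C1 + k*z^4/4 + k*z - 3*z^2/2 - 2*exp(-3*z)/3


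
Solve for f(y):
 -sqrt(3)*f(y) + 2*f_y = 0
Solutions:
 f(y) = C1*exp(sqrt(3)*y/2)


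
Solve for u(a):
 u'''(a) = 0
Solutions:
 u(a) = C1 + C2*a + C3*a^2


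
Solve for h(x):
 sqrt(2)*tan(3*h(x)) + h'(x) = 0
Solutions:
 h(x) = -asin(C1*exp(-3*sqrt(2)*x))/3 + pi/3
 h(x) = asin(C1*exp(-3*sqrt(2)*x))/3


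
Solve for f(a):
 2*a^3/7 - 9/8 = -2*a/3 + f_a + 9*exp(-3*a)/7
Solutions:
 f(a) = C1 + a^4/14 + a^2/3 - 9*a/8 + 3*exp(-3*a)/7


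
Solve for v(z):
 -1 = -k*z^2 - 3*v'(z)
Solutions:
 v(z) = C1 - k*z^3/9 + z/3


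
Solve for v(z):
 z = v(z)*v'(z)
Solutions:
 v(z) = -sqrt(C1 + z^2)
 v(z) = sqrt(C1 + z^2)


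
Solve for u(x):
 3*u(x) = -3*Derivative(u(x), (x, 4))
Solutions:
 u(x) = (C1*sin(sqrt(2)*x/2) + C2*cos(sqrt(2)*x/2))*exp(-sqrt(2)*x/2) + (C3*sin(sqrt(2)*x/2) + C4*cos(sqrt(2)*x/2))*exp(sqrt(2)*x/2)


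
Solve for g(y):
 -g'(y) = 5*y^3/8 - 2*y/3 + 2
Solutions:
 g(y) = C1 - 5*y^4/32 + y^2/3 - 2*y


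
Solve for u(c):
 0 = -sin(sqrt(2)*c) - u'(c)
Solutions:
 u(c) = C1 + sqrt(2)*cos(sqrt(2)*c)/2


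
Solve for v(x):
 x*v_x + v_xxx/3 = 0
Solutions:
 v(x) = C1 + Integral(C2*airyai(-3^(1/3)*x) + C3*airybi(-3^(1/3)*x), x)


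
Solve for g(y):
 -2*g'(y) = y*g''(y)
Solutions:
 g(y) = C1 + C2/y


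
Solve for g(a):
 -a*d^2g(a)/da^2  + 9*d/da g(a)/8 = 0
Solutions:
 g(a) = C1 + C2*a^(17/8)


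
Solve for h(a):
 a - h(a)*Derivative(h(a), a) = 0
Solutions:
 h(a) = -sqrt(C1 + a^2)
 h(a) = sqrt(C1 + a^2)


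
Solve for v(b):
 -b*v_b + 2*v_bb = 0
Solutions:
 v(b) = C1 + C2*erfi(b/2)


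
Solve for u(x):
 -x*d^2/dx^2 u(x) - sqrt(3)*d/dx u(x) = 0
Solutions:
 u(x) = C1 + C2*x^(1 - sqrt(3))


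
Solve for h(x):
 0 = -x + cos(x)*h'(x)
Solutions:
 h(x) = C1 + Integral(x/cos(x), x)


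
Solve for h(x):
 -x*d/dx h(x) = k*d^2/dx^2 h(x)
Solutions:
 h(x) = C1 + C2*sqrt(k)*erf(sqrt(2)*x*sqrt(1/k)/2)


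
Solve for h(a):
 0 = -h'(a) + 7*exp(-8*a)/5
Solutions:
 h(a) = C1 - 7*exp(-8*a)/40


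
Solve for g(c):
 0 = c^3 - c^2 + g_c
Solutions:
 g(c) = C1 - c^4/4 + c^3/3


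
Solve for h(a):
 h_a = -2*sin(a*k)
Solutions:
 h(a) = C1 + 2*cos(a*k)/k


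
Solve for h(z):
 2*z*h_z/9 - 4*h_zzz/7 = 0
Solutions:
 h(z) = C1 + Integral(C2*airyai(84^(1/3)*z/6) + C3*airybi(84^(1/3)*z/6), z)


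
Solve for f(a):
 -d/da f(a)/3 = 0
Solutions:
 f(a) = C1


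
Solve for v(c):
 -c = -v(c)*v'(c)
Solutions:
 v(c) = -sqrt(C1 + c^2)
 v(c) = sqrt(C1 + c^2)


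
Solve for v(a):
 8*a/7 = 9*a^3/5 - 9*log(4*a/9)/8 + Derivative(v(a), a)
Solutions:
 v(a) = C1 - 9*a^4/20 + 4*a^2/7 + 9*a*log(a)/8 - 9*a*log(3)/4 - 9*a/8 + 9*a*log(2)/4


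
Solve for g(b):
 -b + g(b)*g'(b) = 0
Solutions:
 g(b) = -sqrt(C1 + b^2)
 g(b) = sqrt(C1 + b^2)


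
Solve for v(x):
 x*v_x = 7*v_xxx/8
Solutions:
 v(x) = C1 + Integral(C2*airyai(2*7^(2/3)*x/7) + C3*airybi(2*7^(2/3)*x/7), x)


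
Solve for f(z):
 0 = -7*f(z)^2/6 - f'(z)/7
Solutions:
 f(z) = 6/(C1 + 49*z)


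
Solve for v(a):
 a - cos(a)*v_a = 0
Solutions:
 v(a) = C1 + Integral(a/cos(a), a)


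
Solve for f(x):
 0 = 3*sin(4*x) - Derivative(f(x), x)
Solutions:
 f(x) = C1 - 3*cos(4*x)/4


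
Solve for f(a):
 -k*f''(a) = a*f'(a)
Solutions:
 f(a) = C1 + C2*sqrt(k)*erf(sqrt(2)*a*sqrt(1/k)/2)


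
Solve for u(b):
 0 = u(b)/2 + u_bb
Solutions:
 u(b) = C1*sin(sqrt(2)*b/2) + C2*cos(sqrt(2)*b/2)


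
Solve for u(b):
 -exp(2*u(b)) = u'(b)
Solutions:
 u(b) = log(-sqrt(-1/(C1 - b))) - log(2)/2
 u(b) = log(-1/(C1 - b))/2 - log(2)/2


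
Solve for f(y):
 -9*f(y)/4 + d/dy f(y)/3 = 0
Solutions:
 f(y) = C1*exp(27*y/4)


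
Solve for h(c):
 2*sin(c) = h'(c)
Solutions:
 h(c) = C1 - 2*cos(c)


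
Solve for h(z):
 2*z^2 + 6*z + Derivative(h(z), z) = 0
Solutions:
 h(z) = C1 - 2*z^3/3 - 3*z^2


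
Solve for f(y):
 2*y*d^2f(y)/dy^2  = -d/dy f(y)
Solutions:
 f(y) = C1 + C2*sqrt(y)


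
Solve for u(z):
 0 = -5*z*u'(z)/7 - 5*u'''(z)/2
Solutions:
 u(z) = C1 + Integral(C2*airyai(-2^(1/3)*7^(2/3)*z/7) + C3*airybi(-2^(1/3)*7^(2/3)*z/7), z)


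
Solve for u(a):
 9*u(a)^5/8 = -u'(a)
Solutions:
 u(a) = -2^(1/4)*(1/(C1 + 9*a))^(1/4)
 u(a) = 2^(1/4)*(1/(C1 + 9*a))^(1/4)
 u(a) = -2^(1/4)*I*(1/(C1 + 9*a))^(1/4)
 u(a) = 2^(1/4)*I*(1/(C1 + 9*a))^(1/4)


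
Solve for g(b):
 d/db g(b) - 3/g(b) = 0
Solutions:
 g(b) = -sqrt(C1 + 6*b)
 g(b) = sqrt(C1 + 6*b)


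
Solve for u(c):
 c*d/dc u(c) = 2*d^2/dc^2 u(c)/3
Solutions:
 u(c) = C1 + C2*erfi(sqrt(3)*c/2)


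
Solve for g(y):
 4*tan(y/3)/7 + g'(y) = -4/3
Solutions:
 g(y) = C1 - 4*y/3 + 12*log(cos(y/3))/7


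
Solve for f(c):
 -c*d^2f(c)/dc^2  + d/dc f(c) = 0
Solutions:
 f(c) = C1 + C2*c^2


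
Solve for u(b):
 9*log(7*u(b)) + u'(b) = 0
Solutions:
 Integral(1/(log(_y) + log(7)), (_y, u(b)))/9 = C1 - b


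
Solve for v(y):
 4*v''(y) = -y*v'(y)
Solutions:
 v(y) = C1 + C2*erf(sqrt(2)*y/4)


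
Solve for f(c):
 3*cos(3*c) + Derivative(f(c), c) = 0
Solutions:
 f(c) = C1 - sin(3*c)
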